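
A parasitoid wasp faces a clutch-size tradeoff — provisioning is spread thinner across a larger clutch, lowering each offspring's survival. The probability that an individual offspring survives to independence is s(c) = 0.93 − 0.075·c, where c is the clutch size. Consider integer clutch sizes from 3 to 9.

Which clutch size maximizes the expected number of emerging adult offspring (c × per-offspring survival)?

6

Expected emerging adult offspring = c × s(c):
  c=3: 3 × 0.705 = 2.115
  c=4: 4 × 0.630 = 2.520
  c=5: 5 × 0.555 = 2.775
  c=6: 6 × 0.480 = 2.880
  c=7: 7 × 0.405 = 2.835
  c=8: 8 × 0.330 = 2.640
  c=9: 9 × 0.255 = 2.295
Maximum at c = 6 (2.880 emerging adult offspring).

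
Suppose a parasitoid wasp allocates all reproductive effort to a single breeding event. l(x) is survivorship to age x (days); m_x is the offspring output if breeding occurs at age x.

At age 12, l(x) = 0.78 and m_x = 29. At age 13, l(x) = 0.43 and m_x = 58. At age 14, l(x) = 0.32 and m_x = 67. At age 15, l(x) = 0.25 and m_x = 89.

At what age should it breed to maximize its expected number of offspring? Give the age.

Expected offspring if breeding at age x = l(x) × m_x:
  age 12: 0.78 × 29 = 22.620
  age 13: 0.43 × 58 = 24.940
  age 14: 0.32 × 67 = 21.440
  age 15: 0.25 × 89 = 22.250
Maximum at age 13 (24.940).

13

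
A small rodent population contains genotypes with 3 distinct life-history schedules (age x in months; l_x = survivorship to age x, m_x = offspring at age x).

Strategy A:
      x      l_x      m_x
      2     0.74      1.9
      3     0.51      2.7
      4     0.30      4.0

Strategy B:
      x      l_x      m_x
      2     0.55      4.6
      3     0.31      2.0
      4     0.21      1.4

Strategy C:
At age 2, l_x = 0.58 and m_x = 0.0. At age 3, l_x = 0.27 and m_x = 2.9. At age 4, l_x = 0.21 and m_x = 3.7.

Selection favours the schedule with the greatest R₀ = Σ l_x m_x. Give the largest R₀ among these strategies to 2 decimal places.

Strategy A: R₀ = 0.74×1.9 + 0.51×2.7 + 0.30×4.0 = 3.9830
Strategy B: R₀ = 0.55×4.6 + 0.31×2.0 + 0.21×1.4 = 3.4440
Strategy C: R₀ = 0.58×0.0 + 0.27×2.9 + 0.21×3.7 = 1.5600
Highest R₀: strategy A with 3.9830.

3.98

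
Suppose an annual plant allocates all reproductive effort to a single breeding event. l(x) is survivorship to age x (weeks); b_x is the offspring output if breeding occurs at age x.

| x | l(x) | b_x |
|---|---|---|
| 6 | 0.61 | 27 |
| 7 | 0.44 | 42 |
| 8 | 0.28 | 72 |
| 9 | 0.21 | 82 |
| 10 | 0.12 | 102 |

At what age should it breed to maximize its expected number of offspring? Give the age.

8

Expected offspring if breeding at age x = l(x) × b_x:
  age 6: 0.61 × 27 = 16.470
  age 7: 0.44 × 42 = 18.480
  age 8: 0.28 × 72 = 20.160
  age 9: 0.21 × 82 = 17.220
  age 10: 0.12 × 102 = 12.240
Maximum at age 8 (20.160).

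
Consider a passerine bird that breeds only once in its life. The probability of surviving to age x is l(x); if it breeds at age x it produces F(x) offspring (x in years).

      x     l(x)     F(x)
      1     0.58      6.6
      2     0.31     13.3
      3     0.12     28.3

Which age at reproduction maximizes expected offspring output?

2

Expected offspring if breeding at age x = l(x) × F(x):
  age 1: 0.58 × 6.6 = 3.828
  age 2: 0.31 × 13.3 = 4.123
  age 3: 0.12 × 28.3 = 3.396
Maximum at age 2 (4.123).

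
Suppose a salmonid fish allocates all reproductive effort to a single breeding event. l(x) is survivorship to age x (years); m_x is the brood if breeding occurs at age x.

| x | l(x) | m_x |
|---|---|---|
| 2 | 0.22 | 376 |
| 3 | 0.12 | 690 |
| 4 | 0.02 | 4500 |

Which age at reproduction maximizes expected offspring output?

Expected offspring if breeding at age x = l(x) × m_x:
  age 2: 0.22 × 376 = 82.720
  age 3: 0.12 × 690 = 82.800
  age 4: 0.02 × 4500 = 90.000
Maximum at age 4 (90.000).

4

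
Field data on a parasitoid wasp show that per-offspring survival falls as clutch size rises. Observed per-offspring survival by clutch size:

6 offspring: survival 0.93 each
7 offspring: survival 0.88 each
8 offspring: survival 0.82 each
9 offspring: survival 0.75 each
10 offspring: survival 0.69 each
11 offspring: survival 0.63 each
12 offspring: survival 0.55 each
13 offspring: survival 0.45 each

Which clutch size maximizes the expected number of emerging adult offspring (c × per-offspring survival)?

Expected emerging adult offspring = c × s(c):
  c=6: 6 × 0.93 = 5.580
  c=7: 7 × 0.88 = 6.160
  c=8: 8 × 0.82 = 6.560
  c=9: 9 × 0.75 = 6.750
  c=10: 10 × 0.69 = 6.900
  c=11: 11 × 0.63 = 6.930
  c=12: 12 × 0.55 = 6.600
  c=13: 13 × 0.45 = 5.850
Maximum at c = 11 (6.930 emerging adult offspring).

11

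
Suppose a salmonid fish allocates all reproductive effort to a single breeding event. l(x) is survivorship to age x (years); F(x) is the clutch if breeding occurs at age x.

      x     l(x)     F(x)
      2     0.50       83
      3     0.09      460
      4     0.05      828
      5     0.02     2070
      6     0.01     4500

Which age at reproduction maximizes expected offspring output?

Expected offspring if breeding at age x = l(x) × F(x):
  age 2: 0.50 × 83 = 41.500
  age 3: 0.09 × 460 = 41.400
  age 4: 0.05 × 828 = 41.400
  age 5: 0.02 × 2070 = 41.400
  age 6: 0.01 × 4500 = 45.000
Maximum at age 6 (45.000).

6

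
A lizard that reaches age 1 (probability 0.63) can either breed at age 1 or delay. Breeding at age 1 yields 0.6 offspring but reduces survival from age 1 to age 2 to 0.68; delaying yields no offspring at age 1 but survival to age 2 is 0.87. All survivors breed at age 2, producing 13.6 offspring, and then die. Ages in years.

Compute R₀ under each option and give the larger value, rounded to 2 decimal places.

breed at age 1: R₀ = 0.63 × (0.6 + 0.68 × 13.6) = 0.63 × 9.8480 = 6.2042
delay to age 2: R₀ = 0.63 × (0.87 × 13.6) = 0.63 × 11.8320 = 7.4542
Higher: delay to age 2 (7.4542).

7.45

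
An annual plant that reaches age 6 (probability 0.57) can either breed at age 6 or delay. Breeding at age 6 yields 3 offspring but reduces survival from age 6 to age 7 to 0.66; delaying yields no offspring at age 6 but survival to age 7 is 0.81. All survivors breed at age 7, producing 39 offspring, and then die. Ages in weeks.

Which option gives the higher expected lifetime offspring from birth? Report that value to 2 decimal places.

18.01

breed at age 6: R₀ = 0.57 × (3 + 0.66 × 39) = 0.57 × 28.7400 = 16.3818
delay to age 7: R₀ = 0.57 × (0.81 × 39) = 0.57 × 31.5900 = 18.0063
Higher: delay to age 7 (18.0063).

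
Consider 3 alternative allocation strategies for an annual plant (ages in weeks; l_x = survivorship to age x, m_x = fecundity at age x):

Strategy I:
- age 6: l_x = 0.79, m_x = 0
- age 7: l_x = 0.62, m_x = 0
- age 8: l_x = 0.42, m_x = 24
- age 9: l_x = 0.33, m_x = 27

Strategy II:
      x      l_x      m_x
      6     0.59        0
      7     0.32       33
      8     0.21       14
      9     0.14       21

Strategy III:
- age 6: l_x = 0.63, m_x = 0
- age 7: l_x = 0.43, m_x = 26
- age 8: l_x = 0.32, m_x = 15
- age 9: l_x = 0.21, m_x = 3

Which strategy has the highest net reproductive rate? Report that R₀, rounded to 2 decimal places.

Strategy I: R₀ = 0.79×0 + 0.62×0 + 0.42×24 + 0.33×27 = 18.9900
Strategy II: R₀ = 0.59×0 + 0.32×33 + 0.21×14 + 0.14×21 = 16.4400
Strategy III: R₀ = 0.63×0 + 0.43×26 + 0.32×15 + 0.21×3 = 16.6100
Highest R₀: strategy I with 18.9900.

18.99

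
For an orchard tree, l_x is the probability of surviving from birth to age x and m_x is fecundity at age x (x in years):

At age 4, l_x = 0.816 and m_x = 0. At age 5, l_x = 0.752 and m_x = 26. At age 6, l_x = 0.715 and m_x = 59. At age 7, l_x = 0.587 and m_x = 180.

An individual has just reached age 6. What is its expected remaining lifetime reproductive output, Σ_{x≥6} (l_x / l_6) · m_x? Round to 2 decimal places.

206.78

l_6 = 0.715. Conditional survival from age 6 to x is l_x / l_6.
  x=6: (0.715/0.715) × 59 = 59.0000
  x=7: (0.587/0.715) × 180 = 147.7762
Sum = 59.0000 + 147.7762 = 206.7762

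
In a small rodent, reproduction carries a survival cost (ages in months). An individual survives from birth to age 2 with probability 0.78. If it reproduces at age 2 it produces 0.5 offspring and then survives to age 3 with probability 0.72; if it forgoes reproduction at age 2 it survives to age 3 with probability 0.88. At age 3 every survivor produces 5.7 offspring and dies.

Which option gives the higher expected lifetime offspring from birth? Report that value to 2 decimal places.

breed at age 2: R₀ = 0.78 × (0.5 + 0.72 × 5.7) = 0.78 × 4.6040 = 3.5911
delay to age 3: R₀ = 0.78 × (0.88 × 5.7) = 0.78 × 5.0160 = 3.9125
Higher: delay to age 3 (3.9125).

3.91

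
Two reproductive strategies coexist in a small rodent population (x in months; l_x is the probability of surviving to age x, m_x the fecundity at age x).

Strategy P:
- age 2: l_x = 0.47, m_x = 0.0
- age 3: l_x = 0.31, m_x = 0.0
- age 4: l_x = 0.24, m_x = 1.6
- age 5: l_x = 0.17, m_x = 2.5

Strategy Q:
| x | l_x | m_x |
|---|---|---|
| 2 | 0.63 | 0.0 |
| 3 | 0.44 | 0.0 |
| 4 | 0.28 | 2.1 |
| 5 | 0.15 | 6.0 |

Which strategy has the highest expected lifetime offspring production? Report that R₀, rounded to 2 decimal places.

1.49

Strategy P: R₀ = 0.47×0.0 + 0.31×0.0 + 0.24×1.6 + 0.17×2.5 = 0.8090
Strategy Q: R₀ = 0.63×0.0 + 0.44×0.0 + 0.28×2.1 + 0.15×6.0 = 1.4880
Highest R₀: strategy Q with 1.4880.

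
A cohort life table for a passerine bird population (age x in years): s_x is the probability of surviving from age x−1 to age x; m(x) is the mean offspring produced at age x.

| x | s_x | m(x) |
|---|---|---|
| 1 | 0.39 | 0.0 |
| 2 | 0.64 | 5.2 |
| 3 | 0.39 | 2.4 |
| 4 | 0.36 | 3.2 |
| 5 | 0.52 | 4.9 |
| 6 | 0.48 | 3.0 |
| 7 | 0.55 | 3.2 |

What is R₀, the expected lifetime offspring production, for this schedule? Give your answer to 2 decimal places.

Survivorship from birth: l_x = s_1·s_2·…·s_x.
  l_1 = 0.39000
  l_2 = 0.24960
  l_3 = 0.09734
  l_4 = 0.03504
  l_5 = 0.01822
  l_6 = 0.00875
  l_7 = 0.00481
R₀ = Σ l_x m(x):
  age 1: 0.39000 × 0.0 = 0.0000
  age 2: 0.24960 × 5.2 = 1.2979
  age 3: 0.09734 × 2.4 = 0.2336
  age 4: 0.03504 × 3.2 = 0.1121
  age 5: 0.01822 × 4.9 = 0.0893
  age 6: 0.00875 × 3.0 = 0.0263
  age 7: 0.00481 × 3.2 = 0.0154
R₀ = 0.0000 + 1.2979 + 0.2336 + 0.1121 + 0.0893 + 0.0263 + 0.0154 = 1.7746

1.77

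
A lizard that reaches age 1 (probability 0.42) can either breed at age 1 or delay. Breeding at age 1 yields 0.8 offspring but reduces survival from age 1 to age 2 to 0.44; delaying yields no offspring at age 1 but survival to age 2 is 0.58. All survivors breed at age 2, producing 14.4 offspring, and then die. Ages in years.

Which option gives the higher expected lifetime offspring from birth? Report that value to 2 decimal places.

breed at age 1: R₀ = 0.42 × (0.8 + 0.44 × 14.4) = 0.42 × 7.1360 = 2.9971
delay to age 2: R₀ = 0.42 × (0.58 × 14.4) = 0.42 × 8.3520 = 3.5078
Higher: delay to age 2 (3.5078).

3.51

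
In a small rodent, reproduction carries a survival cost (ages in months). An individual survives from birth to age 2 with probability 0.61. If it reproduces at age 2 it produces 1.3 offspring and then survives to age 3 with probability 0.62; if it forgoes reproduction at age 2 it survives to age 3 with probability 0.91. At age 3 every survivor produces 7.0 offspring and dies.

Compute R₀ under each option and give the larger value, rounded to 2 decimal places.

breed at age 2: R₀ = 0.61 × (1.3 + 0.62 × 7.0) = 0.61 × 5.6400 = 3.4404
delay to age 3: R₀ = 0.61 × (0.91 × 7.0) = 0.61 × 6.3700 = 3.8857
Higher: delay to age 3 (3.8857).

3.89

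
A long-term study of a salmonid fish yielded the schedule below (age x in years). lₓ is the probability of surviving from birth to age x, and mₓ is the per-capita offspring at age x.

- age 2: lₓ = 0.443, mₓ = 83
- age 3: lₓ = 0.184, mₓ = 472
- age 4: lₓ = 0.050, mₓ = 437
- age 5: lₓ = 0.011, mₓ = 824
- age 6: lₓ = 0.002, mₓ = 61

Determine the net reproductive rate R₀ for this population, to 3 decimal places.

154.653

R₀ = Σ lₓ mₓ:
  age 2: 0.443 × 83 = 36.7690
  age 3: 0.184 × 472 = 86.8480
  age 4: 0.050 × 437 = 21.8500
  age 5: 0.011 × 824 = 9.0640
  age 6: 0.002 × 61 = 0.1220
R₀ = 36.7690 + 86.8480 + 21.8500 + 9.0640 + 0.1220 = 154.6530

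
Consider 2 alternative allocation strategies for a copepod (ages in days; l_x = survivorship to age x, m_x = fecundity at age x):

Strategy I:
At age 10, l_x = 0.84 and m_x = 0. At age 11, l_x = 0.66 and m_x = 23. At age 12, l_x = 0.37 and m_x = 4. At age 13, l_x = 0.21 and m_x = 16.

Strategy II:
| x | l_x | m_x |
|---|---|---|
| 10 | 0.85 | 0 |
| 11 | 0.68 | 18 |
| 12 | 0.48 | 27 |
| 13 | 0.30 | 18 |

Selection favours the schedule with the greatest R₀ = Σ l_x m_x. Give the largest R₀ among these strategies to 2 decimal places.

30.60

Strategy I: R₀ = 0.84×0 + 0.66×23 + 0.37×4 + 0.21×16 = 20.0200
Strategy II: R₀ = 0.85×0 + 0.68×18 + 0.48×27 + 0.30×18 = 30.6000
Highest R₀: strategy II with 30.6000.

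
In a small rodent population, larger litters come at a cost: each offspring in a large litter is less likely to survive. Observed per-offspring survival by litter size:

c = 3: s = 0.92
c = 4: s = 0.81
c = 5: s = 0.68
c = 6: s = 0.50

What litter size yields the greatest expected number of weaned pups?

5

Expected weaned pups = c × s(c):
  c=3: 3 × 0.92 = 2.760
  c=4: 4 × 0.81 = 3.240
  c=5: 5 × 0.68 = 3.400
  c=6: 6 × 0.50 = 3.000
Maximum at c = 5 (3.400 weaned pups).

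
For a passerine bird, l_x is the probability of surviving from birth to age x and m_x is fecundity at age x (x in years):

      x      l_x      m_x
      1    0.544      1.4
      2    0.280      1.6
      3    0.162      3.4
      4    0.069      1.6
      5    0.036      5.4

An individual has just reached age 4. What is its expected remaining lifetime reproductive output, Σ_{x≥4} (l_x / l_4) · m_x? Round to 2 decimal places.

l_4 = 0.069. Conditional survival from age 4 to x is l_x / l_4.
  x=4: (0.069/0.069) × 1.6 = 1.6000
  x=5: (0.036/0.069) × 5.4 = 2.8174
Sum = 1.6000 + 2.8174 = 4.4174

4.42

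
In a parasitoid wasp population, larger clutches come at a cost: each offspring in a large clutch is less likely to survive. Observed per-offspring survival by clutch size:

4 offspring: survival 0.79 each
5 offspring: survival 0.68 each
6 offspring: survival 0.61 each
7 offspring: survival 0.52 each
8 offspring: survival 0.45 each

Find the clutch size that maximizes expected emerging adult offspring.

Expected emerging adult offspring = c × s(c):
  c=4: 4 × 0.79 = 3.160
  c=5: 5 × 0.68 = 3.400
  c=6: 6 × 0.61 = 3.660
  c=7: 7 × 0.52 = 3.640
  c=8: 8 × 0.45 = 3.600
Maximum at c = 6 (3.660 emerging adult offspring).

6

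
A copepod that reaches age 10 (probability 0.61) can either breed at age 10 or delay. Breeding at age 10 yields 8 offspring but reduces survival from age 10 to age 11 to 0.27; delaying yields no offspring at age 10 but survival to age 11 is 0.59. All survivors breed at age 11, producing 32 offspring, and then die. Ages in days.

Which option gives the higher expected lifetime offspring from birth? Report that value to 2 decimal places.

breed at age 10: R₀ = 0.61 × (8 + 0.27 × 32) = 0.61 × 16.6400 = 10.1504
delay to age 11: R₀ = 0.61 × (0.59 × 32) = 0.61 × 18.8800 = 11.5168
Higher: delay to age 11 (11.5168).

11.52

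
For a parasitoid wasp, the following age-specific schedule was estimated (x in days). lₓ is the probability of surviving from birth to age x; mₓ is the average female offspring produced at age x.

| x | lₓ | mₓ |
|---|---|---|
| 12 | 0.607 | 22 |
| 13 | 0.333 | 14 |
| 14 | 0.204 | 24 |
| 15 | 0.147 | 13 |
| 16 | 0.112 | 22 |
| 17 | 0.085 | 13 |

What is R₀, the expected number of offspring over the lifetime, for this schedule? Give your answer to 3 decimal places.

28.392

R₀ = Σ lₓ mₓ:
  age 12: 0.607 × 22 = 13.3540
  age 13: 0.333 × 14 = 4.6620
  age 14: 0.204 × 24 = 4.8960
  age 15: 0.147 × 13 = 1.9110
  age 16: 0.112 × 22 = 2.4640
  age 17: 0.085 × 13 = 1.1050
R₀ = 13.3540 + 4.6620 + 4.8960 + 1.9110 + 2.4640 + 1.1050 = 28.3920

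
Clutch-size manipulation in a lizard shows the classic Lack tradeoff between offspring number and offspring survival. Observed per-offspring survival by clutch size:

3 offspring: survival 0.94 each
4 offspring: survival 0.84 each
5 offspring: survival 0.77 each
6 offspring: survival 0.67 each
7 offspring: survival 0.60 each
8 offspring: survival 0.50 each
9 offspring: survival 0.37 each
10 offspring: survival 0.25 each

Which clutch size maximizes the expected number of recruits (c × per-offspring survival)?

7

Expected recruits = c × s(c):
  c=3: 3 × 0.94 = 2.820
  c=4: 4 × 0.84 = 3.360
  c=5: 5 × 0.77 = 3.850
  c=6: 6 × 0.67 = 4.020
  c=7: 7 × 0.60 = 4.200
  c=8: 8 × 0.50 = 4.000
  c=9: 9 × 0.37 = 3.330
  c=10: 10 × 0.25 = 2.500
Maximum at c = 7 (4.200 recruits).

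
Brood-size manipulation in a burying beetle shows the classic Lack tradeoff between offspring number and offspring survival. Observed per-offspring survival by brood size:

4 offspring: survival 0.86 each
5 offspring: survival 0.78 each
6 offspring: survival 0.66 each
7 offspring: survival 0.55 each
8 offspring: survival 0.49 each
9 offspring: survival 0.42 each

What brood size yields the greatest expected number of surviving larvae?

6

Expected surviving larvae = c × s(c):
  c=4: 4 × 0.86 = 3.440
  c=5: 5 × 0.78 = 3.900
  c=6: 6 × 0.66 = 3.960
  c=7: 7 × 0.55 = 3.850
  c=8: 8 × 0.49 = 3.920
  c=9: 9 × 0.42 = 3.780
Maximum at c = 6 (3.960 surviving larvae).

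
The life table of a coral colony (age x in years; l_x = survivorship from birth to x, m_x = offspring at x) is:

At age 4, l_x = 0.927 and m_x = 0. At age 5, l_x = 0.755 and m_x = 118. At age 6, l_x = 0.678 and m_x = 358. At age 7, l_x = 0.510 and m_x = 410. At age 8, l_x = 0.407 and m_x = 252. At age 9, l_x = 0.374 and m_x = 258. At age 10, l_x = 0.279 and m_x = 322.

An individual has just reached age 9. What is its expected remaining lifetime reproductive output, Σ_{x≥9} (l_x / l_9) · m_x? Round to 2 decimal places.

l_9 = 0.374. Conditional survival from age 9 to x is l_x / l_9.
  x=9: (0.374/0.374) × 258 = 258.0000
  x=10: (0.279/0.374) × 322 = 240.2086
Sum = 258.0000 + 240.2086 = 498.2086

498.21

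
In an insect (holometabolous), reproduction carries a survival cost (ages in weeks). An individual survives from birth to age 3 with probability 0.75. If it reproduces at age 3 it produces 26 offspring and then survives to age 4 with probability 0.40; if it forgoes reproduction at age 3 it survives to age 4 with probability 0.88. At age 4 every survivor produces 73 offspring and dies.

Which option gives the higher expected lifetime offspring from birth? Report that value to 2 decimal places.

breed at age 3: R₀ = 0.75 × (26 + 0.40 × 73) = 0.75 × 55.2000 = 41.4000
delay to age 4: R₀ = 0.75 × (0.88 × 73) = 0.75 × 64.2400 = 48.1800
Higher: delay to age 4 (48.1800).

48.18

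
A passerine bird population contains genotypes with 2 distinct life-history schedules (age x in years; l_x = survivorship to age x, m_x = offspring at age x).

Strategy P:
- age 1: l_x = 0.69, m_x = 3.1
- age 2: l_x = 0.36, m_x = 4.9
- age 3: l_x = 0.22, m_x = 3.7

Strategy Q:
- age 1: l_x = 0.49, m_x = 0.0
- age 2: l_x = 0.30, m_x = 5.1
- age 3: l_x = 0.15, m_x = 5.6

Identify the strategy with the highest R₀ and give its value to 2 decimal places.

Strategy P: R₀ = 0.69×3.1 + 0.36×4.9 + 0.22×3.7 = 4.7170
Strategy Q: R₀ = 0.49×0.0 + 0.30×5.1 + 0.15×5.6 = 2.3700
Highest R₀: strategy P with 4.7170.

4.72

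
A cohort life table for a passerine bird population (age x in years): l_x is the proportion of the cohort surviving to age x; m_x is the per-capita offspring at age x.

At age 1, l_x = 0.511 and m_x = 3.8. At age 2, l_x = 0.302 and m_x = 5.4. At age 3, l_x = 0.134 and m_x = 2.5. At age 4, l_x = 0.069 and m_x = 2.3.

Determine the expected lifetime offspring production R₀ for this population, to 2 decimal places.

R₀ = Σ l_x m_x:
  age 1: 0.511 × 3.8 = 1.9418
  age 2: 0.302 × 5.4 = 1.6308
  age 3: 0.134 × 2.5 = 0.3350
  age 4: 0.069 × 2.3 = 0.1587
R₀ = 1.9418 + 1.6308 + 0.3350 + 0.1587 = 4.0663

4.07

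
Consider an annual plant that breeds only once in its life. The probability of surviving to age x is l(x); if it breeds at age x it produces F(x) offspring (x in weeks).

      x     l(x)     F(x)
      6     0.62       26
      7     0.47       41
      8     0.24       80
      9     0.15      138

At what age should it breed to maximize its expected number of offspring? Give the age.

9

Expected offspring if breeding at age x = l(x) × F(x):
  age 6: 0.62 × 26 = 16.120
  age 7: 0.47 × 41 = 19.270
  age 8: 0.24 × 80 = 19.200
  age 9: 0.15 × 138 = 20.700
Maximum at age 9 (20.700).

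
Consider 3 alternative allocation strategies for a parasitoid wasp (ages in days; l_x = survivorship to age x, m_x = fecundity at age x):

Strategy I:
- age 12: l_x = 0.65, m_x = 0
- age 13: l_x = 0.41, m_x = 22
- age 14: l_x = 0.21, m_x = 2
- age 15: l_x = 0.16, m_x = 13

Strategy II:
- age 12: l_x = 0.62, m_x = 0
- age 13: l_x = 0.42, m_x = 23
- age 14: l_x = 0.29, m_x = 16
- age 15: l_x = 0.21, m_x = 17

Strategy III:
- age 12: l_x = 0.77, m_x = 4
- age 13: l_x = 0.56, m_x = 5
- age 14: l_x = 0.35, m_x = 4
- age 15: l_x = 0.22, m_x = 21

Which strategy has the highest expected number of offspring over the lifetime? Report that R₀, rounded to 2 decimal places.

Strategy I: R₀ = 0.65×0 + 0.41×22 + 0.21×2 + 0.16×13 = 11.5200
Strategy II: R₀ = 0.62×0 + 0.42×23 + 0.29×16 + 0.21×17 = 17.8700
Strategy III: R₀ = 0.77×4 + 0.56×5 + 0.35×4 + 0.22×21 = 11.9000
Highest R₀: strategy II with 17.8700.

17.87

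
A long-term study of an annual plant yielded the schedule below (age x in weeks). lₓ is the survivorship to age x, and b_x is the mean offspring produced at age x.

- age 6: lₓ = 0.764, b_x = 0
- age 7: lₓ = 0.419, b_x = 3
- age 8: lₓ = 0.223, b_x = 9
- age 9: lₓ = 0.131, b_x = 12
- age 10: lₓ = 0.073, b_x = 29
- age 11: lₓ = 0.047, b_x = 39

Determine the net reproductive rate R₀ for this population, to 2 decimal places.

R₀ = Σ lₓ b_x:
  age 6: 0.764 × 0 = 0.0000
  age 7: 0.419 × 3 = 1.2570
  age 8: 0.223 × 9 = 2.0070
  age 9: 0.131 × 12 = 1.5720
  age 10: 0.073 × 29 = 2.1170
  age 11: 0.047 × 39 = 1.8330
R₀ = 0.0000 + 1.2570 + 2.0070 + 1.5720 + 2.1170 + 1.8330 = 8.7860

8.79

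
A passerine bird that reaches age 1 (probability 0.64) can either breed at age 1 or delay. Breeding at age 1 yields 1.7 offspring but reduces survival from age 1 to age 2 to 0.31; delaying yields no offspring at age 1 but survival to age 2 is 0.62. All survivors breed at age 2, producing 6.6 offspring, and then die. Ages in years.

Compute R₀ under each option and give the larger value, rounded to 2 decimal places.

breed at age 1: R₀ = 0.64 × (1.7 + 0.31 × 6.6) = 0.64 × 3.7460 = 2.3974
delay to age 2: R₀ = 0.64 × (0.62 × 6.6) = 0.64 × 4.0920 = 2.6189
Higher: delay to age 2 (2.6189).

2.62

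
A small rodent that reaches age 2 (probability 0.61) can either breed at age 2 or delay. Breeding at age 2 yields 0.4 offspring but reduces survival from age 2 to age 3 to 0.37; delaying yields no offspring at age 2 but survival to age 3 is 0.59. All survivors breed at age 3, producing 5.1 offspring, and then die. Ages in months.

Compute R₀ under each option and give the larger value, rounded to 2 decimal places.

1.84

breed at age 2: R₀ = 0.61 × (0.4 + 0.37 × 5.1) = 0.61 × 2.2870 = 1.3951
delay to age 3: R₀ = 0.61 × (0.59 × 5.1) = 0.61 × 3.0090 = 1.8355
Higher: delay to age 3 (1.8355).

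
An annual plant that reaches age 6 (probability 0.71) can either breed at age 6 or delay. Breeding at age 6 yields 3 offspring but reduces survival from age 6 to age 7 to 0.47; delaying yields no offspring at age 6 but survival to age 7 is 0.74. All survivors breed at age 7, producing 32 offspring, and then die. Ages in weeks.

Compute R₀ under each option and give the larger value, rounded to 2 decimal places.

breed at age 6: R₀ = 0.71 × (3 + 0.47 × 32) = 0.71 × 18.0400 = 12.8084
delay to age 7: R₀ = 0.71 × (0.74 × 32) = 0.71 × 23.6800 = 16.8128
Higher: delay to age 7 (16.8128).

16.81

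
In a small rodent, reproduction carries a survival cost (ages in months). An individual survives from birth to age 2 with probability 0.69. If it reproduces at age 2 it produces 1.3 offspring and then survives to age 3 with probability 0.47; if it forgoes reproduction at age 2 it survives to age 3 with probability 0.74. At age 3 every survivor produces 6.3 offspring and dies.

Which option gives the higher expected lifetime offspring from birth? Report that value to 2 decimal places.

3.22

breed at age 2: R₀ = 0.69 × (1.3 + 0.47 × 6.3) = 0.69 × 4.2610 = 2.9401
delay to age 3: R₀ = 0.69 × (0.74 × 6.3) = 0.69 × 4.6620 = 3.2168
Higher: delay to age 3 (3.2168).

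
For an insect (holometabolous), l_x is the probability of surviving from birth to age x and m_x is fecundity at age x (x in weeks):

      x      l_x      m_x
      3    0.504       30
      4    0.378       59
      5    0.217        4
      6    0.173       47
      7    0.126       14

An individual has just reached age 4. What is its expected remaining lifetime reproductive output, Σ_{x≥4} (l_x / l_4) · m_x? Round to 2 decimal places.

l_4 = 0.378. Conditional survival from age 4 to x is l_x / l_4.
  x=4: (0.378/0.378) × 59 = 59.0000
  x=5: (0.217/0.378) × 4 = 2.2963
  x=6: (0.173/0.378) × 47 = 21.5106
  x=7: (0.126/0.378) × 14 = 4.6667
Sum = 59.0000 + 2.2963 + 21.5106 + 4.6667 = 87.4735

87.47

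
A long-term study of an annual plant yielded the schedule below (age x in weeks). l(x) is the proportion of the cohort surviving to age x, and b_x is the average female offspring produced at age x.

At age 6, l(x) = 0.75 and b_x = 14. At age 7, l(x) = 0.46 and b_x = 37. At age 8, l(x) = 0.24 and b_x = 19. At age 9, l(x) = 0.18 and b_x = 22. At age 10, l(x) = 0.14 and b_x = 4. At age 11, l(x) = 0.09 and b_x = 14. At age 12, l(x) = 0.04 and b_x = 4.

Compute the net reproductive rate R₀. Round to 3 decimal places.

38.020

R₀ = Σ l(x) b_x:
  age 6: 0.75 × 14 = 10.5000
  age 7: 0.46 × 37 = 17.0200
  age 8: 0.24 × 19 = 4.5600
  age 9: 0.18 × 22 = 3.9600
  age 10: 0.14 × 4 = 0.5600
  age 11: 0.09 × 14 = 1.2600
  age 12: 0.04 × 4 = 0.1600
R₀ = 10.5000 + 17.0200 + 4.5600 + 3.9600 + 0.5600 + 1.2600 + 0.1600 = 38.0200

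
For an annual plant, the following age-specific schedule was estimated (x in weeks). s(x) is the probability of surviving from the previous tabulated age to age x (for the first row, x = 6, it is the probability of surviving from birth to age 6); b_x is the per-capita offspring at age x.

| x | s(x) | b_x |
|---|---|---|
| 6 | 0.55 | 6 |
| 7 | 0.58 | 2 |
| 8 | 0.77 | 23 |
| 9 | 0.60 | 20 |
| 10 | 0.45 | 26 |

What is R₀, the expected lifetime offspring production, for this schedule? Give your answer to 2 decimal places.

Survivorship from birth: l_x = s_6·s_7·…·s_x.
  l_6 = 0.55000
  l_7 = 0.31900
  l_8 = 0.24563
  l_9 = 0.14738
  l_10 = 0.06632
R₀ = Σ l_x b_x:
  age 6: 0.55000 × 6 = 3.3000
  age 7: 0.31900 × 2 = 0.6380
  age 8: 0.24563 × 23 = 5.6495
  age 9: 0.14738 × 20 = 2.9476
  age 10: 0.06632 × 26 = 1.7243
R₀ = 3.3000 + 0.6380 + 5.6495 + 2.9476 + 1.7243 = 14.2594

14.26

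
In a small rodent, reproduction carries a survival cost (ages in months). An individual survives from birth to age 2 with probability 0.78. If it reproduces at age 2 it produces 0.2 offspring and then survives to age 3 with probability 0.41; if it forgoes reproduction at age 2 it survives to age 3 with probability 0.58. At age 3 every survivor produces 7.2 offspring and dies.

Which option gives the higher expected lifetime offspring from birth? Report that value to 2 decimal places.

breed at age 2: R₀ = 0.78 × (0.2 + 0.41 × 7.2) = 0.78 × 3.1520 = 2.4586
delay to age 3: R₀ = 0.78 × (0.58 × 7.2) = 0.78 × 4.1760 = 3.2573
Higher: delay to age 3 (3.2573).

3.26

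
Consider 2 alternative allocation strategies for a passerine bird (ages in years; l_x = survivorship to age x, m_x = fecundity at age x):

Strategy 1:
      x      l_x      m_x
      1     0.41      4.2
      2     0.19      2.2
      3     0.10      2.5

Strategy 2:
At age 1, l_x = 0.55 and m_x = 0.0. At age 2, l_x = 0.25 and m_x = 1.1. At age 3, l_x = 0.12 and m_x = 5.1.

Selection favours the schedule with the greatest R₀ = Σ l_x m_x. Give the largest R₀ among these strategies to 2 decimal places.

Strategy 1: R₀ = 0.41×4.2 + 0.19×2.2 + 0.10×2.5 = 2.3900
Strategy 2: R₀ = 0.55×0.0 + 0.25×1.1 + 0.12×5.1 = 0.8870
Highest R₀: strategy 1 with 2.3900.

2.39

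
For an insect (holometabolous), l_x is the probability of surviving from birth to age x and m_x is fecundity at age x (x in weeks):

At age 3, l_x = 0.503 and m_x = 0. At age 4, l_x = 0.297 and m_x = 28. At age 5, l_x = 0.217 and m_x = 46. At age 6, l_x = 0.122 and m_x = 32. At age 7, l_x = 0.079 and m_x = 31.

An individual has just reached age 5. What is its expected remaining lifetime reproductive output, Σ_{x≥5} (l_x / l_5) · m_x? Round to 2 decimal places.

l_5 = 0.217. Conditional survival from age 5 to x is l_x / l_5.
  x=5: (0.217/0.217) × 46 = 46.0000
  x=6: (0.122/0.217) × 32 = 17.9908
  x=7: (0.079/0.217) × 31 = 11.2857
Sum = 46.0000 + 17.9908 + 11.2857 = 75.2765

75.28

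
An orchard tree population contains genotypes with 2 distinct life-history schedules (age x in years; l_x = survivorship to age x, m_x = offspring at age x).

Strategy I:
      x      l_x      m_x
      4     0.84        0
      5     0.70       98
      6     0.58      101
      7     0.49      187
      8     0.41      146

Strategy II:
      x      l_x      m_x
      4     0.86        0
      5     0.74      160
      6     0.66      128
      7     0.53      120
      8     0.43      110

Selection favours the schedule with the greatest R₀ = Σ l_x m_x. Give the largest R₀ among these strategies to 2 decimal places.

313.78

Strategy I: R₀ = 0.84×0 + 0.70×98 + 0.58×101 + 0.49×187 + 0.41×146 = 278.6700
Strategy II: R₀ = 0.86×0 + 0.74×160 + 0.66×128 + 0.53×120 + 0.43×110 = 313.7800
Highest R₀: strategy II with 313.7800.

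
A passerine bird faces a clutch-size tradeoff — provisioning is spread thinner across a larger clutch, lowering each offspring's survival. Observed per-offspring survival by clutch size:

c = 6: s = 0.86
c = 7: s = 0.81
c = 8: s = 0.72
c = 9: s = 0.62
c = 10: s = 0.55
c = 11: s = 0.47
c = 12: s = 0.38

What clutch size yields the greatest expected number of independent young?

Expected independent young = c × s(c):
  c=6: 6 × 0.86 = 5.160
  c=7: 7 × 0.81 = 5.670
  c=8: 8 × 0.72 = 5.760
  c=9: 9 × 0.62 = 5.580
  c=10: 10 × 0.55 = 5.500
  c=11: 11 × 0.47 = 5.170
  c=12: 12 × 0.38 = 4.560
Maximum at c = 8 (5.760 independent young).

8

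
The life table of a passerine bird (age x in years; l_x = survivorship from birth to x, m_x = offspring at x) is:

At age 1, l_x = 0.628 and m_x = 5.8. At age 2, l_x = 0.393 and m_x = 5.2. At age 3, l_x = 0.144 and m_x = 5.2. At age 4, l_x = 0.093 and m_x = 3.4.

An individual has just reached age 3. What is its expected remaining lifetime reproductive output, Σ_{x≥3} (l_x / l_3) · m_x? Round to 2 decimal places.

l_3 = 0.144. Conditional survival from age 3 to x is l_x / l_3.
  x=3: (0.144/0.144) × 5.2 = 5.2000
  x=4: (0.093/0.144) × 3.4 = 2.1958
Sum = 5.2000 + 2.1958 = 7.3958

7.40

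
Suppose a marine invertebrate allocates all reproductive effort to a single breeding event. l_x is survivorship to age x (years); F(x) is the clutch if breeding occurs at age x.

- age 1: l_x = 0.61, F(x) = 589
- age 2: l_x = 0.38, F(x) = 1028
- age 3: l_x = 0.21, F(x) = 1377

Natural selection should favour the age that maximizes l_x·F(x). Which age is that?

2

Expected offspring if breeding at age x = l_x × F(x):
  age 1: 0.61 × 589 = 359.290
  age 2: 0.38 × 1028 = 390.640
  age 3: 0.21 × 1377 = 289.170
Maximum at age 2 (390.640).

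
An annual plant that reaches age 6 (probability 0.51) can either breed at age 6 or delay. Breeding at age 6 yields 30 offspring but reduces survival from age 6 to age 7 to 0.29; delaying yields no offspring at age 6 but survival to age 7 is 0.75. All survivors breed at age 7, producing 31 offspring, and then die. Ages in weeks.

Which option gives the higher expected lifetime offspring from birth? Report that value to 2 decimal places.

breed at age 6: R₀ = 0.51 × (30 + 0.29 × 31) = 0.51 × 38.9900 = 19.8849
delay to age 7: R₀ = 0.51 × (0.75 × 31) = 0.51 × 23.2500 = 11.8575
Higher: breed at age 6 (19.8849).

19.88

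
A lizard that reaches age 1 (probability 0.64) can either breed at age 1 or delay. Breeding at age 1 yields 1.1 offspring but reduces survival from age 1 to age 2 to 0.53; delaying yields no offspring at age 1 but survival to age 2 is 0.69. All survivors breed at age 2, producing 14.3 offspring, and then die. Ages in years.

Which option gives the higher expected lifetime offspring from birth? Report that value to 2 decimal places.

breed at age 1: R₀ = 0.64 × (1.1 + 0.53 × 14.3) = 0.64 × 8.6790 = 5.5546
delay to age 2: R₀ = 0.64 × (0.69 × 14.3) = 0.64 × 9.8670 = 6.3149
Higher: delay to age 2 (6.3149).

6.31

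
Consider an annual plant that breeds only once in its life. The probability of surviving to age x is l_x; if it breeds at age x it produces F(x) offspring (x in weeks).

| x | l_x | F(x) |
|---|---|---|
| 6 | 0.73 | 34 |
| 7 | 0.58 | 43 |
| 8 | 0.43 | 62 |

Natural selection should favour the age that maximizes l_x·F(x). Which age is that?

Expected offspring if breeding at age x = l_x × F(x):
  age 6: 0.73 × 34 = 24.820
  age 7: 0.58 × 43 = 24.940
  age 8: 0.43 × 62 = 26.660
Maximum at age 8 (26.660).

8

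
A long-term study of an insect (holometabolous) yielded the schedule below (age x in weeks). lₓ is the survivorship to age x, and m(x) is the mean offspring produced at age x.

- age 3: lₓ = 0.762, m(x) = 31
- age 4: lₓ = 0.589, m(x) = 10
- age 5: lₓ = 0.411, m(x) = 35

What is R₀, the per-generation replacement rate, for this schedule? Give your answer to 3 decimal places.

R₀ = Σ lₓ m(x):
  age 3: 0.762 × 31 = 23.6220
  age 4: 0.589 × 10 = 5.8900
  age 5: 0.411 × 35 = 14.3850
R₀ = 23.6220 + 5.8900 + 14.3850 = 43.8970

43.897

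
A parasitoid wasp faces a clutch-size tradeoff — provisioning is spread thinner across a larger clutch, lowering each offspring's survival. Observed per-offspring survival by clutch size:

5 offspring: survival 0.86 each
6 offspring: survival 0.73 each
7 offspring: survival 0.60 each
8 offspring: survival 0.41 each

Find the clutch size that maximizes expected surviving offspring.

Expected surviving offspring = c × s(c):
  c=5: 5 × 0.86 = 4.300
  c=6: 6 × 0.73 = 4.380
  c=7: 7 × 0.60 = 4.200
  c=8: 8 × 0.41 = 3.280
Maximum at c = 6 (4.380 surviving offspring).

6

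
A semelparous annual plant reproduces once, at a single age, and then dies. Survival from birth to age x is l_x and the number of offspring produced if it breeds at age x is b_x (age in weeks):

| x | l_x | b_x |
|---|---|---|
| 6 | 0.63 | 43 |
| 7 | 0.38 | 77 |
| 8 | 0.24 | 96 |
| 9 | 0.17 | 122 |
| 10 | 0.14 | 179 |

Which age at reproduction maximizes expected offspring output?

Expected offspring if breeding at age x = l_x × b_x:
  age 6: 0.63 × 43 = 27.090
  age 7: 0.38 × 77 = 29.260
  age 8: 0.24 × 96 = 23.040
  age 9: 0.17 × 122 = 20.740
  age 10: 0.14 × 179 = 25.060
Maximum at age 7 (29.260).

7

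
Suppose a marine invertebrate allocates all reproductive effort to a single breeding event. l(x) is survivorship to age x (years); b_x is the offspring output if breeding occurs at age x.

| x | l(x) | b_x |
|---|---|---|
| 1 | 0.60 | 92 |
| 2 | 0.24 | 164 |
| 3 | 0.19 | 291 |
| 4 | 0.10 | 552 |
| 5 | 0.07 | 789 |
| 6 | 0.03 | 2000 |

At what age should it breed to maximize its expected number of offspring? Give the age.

6

Expected offspring if breeding at age x = l(x) × b_x:
  age 1: 0.60 × 92 = 55.200
  age 2: 0.24 × 164 = 39.360
  age 3: 0.19 × 291 = 55.290
  age 4: 0.10 × 552 = 55.200
  age 5: 0.07 × 789 = 55.230
  age 6: 0.03 × 2000 = 60.000
Maximum at age 6 (60.000).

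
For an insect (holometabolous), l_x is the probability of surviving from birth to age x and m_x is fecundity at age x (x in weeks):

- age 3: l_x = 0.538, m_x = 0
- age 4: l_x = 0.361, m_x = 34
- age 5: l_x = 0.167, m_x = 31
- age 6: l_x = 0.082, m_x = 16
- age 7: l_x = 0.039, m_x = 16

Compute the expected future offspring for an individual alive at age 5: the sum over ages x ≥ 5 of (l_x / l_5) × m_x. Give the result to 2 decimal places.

42.59

l_5 = 0.167. Conditional survival from age 5 to x is l_x / l_5.
  x=5: (0.167/0.167) × 31 = 31.0000
  x=6: (0.082/0.167) × 16 = 7.8563
  x=7: (0.039/0.167) × 16 = 3.7365
Sum = 31.0000 + 7.8563 + 3.7365 = 42.5928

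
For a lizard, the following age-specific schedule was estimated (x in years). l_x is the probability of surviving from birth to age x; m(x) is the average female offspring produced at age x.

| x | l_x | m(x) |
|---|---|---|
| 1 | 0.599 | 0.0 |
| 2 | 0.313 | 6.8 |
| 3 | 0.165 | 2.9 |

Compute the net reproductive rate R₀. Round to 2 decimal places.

2.61

R₀ = Σ l_x m(x):
  age 1: 0.599 × 0.0 = 0.0000
  age 2: 0.313 × 6.8 = 2.1284
  age 3: 0.165 × 2.9 = 0.4785
R₀ = 0.0000 + 2.1284 + 0.4785 = 2.6069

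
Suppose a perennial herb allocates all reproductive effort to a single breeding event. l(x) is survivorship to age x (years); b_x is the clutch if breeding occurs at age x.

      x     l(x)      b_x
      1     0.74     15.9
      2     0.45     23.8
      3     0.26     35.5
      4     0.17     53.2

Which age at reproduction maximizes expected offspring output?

1

Expected offspring if breeding at age x = l(x) × b_x:
  age 1: 0.74 × 15.9 = 11.766
  age 2: 0.45 × 23.8 = 10.710
  age 3: 0.26 × 35.5 = 9.230
  age 4: 0.17 × 53.2 = 9.044
Maximum at age 1 (11.766).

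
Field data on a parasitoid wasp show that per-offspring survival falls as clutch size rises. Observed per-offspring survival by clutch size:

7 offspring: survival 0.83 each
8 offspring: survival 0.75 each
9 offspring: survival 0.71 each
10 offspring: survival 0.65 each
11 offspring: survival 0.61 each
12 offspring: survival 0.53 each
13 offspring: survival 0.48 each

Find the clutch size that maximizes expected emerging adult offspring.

Expected emerging adult offspring = c × s(c):
  c=7: 7 × 0.83 = 5.810
  c=8: 8 × 0.75 = 6.000
  c=9: 9 × 0.71 = 6.390
  c=10: 10 × 0.65 = 6.500
  c=11: 11 × 0.61 = 6.710
  c=12: 12 × 0.53 = 6.360
  c=13: 13 × 0.48 = 6.240
Maximum at c = 11 (6.710 emerging adult offspring).

11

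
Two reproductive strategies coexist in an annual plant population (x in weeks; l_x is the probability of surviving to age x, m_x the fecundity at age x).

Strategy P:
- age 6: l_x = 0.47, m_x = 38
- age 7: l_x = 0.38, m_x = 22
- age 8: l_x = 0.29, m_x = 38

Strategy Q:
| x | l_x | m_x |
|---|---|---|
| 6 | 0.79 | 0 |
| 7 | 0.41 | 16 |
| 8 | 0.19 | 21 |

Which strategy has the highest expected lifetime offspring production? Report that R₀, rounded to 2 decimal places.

37.24

Strategy P: R₀ = 0.47×38 + 0.38×22 + 0.29×38 = 37.2400
Strategy Q: R₀ = 0.79×0 + 0.41×16 + 0.19×21 = 10.5500
Highest R₀: strategy P with 37.2400.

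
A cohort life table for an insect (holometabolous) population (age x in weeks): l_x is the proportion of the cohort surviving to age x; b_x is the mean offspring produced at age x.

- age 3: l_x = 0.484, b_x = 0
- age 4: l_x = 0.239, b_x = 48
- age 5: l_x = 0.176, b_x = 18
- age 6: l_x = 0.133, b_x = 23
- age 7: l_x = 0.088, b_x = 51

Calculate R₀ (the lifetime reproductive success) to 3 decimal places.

R₀ = Σ l_x b_x:
  age 3: 0.484 × 0 = 0.0000
  age 4: 0.239 × 48 = 11.4720
  age 5: 0.176 × 18 = 3.1680
  age 6: 0.133 × 23 = 3.0590
  age 7: 0.088 × 51 = 4.4880
R₀ = 0.0000 + 11.4720 + 3.1680 + 3.0590 + 4.4880 = 22.1870

22.187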